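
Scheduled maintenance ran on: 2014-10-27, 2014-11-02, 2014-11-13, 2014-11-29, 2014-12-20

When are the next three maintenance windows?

2015-01-15, 2015-02-15, 2015-03-23

Gaps: 6, 11, 16, 21 days — each gap is 5 larger than the previous one.
Next gap: 26 days. 2014-12-20 + 26 days = 2015-01-15.
Next gap: 31 days. 2015-01-15 + 31 days = 2015-02-15.
Next gap: 36 days. 2015-02-15 + 36 days = 2015-03-23.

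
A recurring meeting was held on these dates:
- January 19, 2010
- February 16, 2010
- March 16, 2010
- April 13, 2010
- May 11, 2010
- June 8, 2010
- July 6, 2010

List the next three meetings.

Every event comes 28 days after the last (28, 28, 28, 28, 28, 28).
July 6, 2010 + 28 days = August 3, 2010.
August 3, 2010 + 28 days = August 31, 2010.
August 31, 2010 + 28 days = September 28, 2010.

August 3, 2010; August 31, 2010; September 28, 2010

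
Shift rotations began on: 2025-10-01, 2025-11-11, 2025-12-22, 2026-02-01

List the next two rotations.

The spacing is 41, 41, 41 days — always 41 days.
2026-02-01 + 41 days = 2026-03-14.
2026-03-14 + 41 days = 2026-04-24.

2026-03-14, 2026-04-24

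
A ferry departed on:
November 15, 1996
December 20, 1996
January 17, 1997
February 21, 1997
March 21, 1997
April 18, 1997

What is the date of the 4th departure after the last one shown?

All dates are Fridays, 35, 28, 35, 28, 28 days apart.
Specifically, the 3rd Friday of each month.
3rd Friday of May 1997: May 16, 1997.
3rd Friday of June 1997: June 20, 1997.
July 1997 — 3rd Friday is July 18, 1997.
August 1997 — 3rd Friday is August 15, 1997.

August 15, 1997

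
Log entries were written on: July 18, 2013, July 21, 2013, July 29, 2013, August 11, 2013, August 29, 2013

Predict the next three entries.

September 21, 2013; October 19, 2013; November 21, 2013

Intervals are 3, 8, 13, 18 days — an arithmetic progression with common difference 5.
Next gap: 23 days. August 29, 2013 + 23 days = September 21, 2013.
Next gap: 28 days. September 21, 2013 + 28 days = October 19, 2013.
Next gap: 33 days. October 19, 2013 + 33 days = November 21, 2013.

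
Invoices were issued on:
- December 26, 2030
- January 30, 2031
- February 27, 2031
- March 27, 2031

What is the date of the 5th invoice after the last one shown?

August 28, 2031

All Thursdays; the gaps (35, 28, 28) vary with month length.
This is the last Thursday of each month.
April 2031 ends with Thursday April 24, 2031.
May 2031 ends with Thursday May 29, 2031.
June 2031 ends with Thursday June 26, 2031.
July 2031 ends with Thursday July 31, 2031.
Last Thursday of August 2031: August 28, 2031.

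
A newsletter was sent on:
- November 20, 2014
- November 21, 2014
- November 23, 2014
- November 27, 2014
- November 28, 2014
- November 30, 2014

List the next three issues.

December 4, 2014; December 5, 2014; December 7, 2014

Every event lands on a Thursday or Friday or Sunday (gaps cycle 1, 2, 4, 1, 2).
So the schedule is: every Thursday, Friday and Sunday.
The following Thursday is December 4, 2014.
The following Friday is December 5, 2014.
The following Sunday is December 7, 2014.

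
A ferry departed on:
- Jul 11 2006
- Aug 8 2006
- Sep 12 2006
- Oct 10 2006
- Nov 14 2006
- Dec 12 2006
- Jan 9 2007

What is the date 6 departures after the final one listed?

Jul 10 2007

These are Tuesdays at 28- or 35-day spacing (28, 35, 28, 35, 28, 28).
The pattern: 2nd Tuesday of the month.
February 2007 — 2nd Tuesday is Feb 13 2007.
March 2007 — 2nd Tuesday is Mar 13 2007.
2nd Tuesday of April 2007: Apr 10 2007.
2nd Tuesday of May 2007: May 8 2007.
2nd Tuesday of June 2007: Jun 12 2007.
2nd Tuesday of July 2007: Jul 10 2007.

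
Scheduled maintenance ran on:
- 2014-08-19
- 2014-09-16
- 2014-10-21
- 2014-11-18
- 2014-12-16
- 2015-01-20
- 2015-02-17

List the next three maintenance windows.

Gaps: 28, 35, 28, 28, 35, 28 days — a mix of 28 and 35. Every date is a Tuesday.
Each is the 3rd Tuesday of its month.
3rd Tuesday of March 2015: 2015-03-17.
3rd Tuesday of April 2015: 2015-04-21.
3rd Tuesday of May 2015: 2015-05-19.

2015-03-17, 2015-04-21, 2015-05-19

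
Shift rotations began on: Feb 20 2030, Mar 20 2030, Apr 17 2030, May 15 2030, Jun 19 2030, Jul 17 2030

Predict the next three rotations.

All dates are Wednesdays, 28, 28, 28, 35, 28 days apart.
Specifically, the 3rd Wednesday of each month.
3rd Wednesday of August 2030: Aug 21 2030.
September 2030 — 3rd Wednesday is Sep 18 2030.
3rd Wednesday of October 2030: Oct 16 2030.

Aug 21 2030, Sep 18 2030, Oct 16 2030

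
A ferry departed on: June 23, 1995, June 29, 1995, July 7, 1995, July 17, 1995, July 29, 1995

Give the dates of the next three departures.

August 12, 1995; August 28, 1995; September 15, 1995

The spacing grows by 2 each time: 6, 8, 10, 12 days.
Next gap: 14 days. July 29, 1995 + 14 days = August 12, 1995.
Next gap: 16 days. August 12, 1995 + 16 days = August 28, 1995.
Next gap: 18 days. August 28, 1995 + 18 days = September 15, 1995.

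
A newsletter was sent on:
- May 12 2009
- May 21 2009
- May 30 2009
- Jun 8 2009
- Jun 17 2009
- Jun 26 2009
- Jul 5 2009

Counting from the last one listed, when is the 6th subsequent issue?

Gaps between consecutive events: 9, 9, 9, 9, 9, 9 days — a constant 9-day interval.
Jul 5 2009 + 9 days = Jul 14 2009.
Jul 14 2009 + 9 days = Jul 23 2009.
Jul 23 2009 + 9 days = Aug 1 2009.
Aug 1 2009 + 9 days = Aug 10 2009.
Aug 10 2009 + 9 days = Aug 19 2009.
Aug 19 2009 + 9 days = Aug 28 2009.

Aug 28 2009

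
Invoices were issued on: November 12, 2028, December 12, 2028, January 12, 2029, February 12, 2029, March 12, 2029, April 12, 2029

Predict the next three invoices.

Each date is the 12th; the gaps (30, 31, 31, 28, 31) track the month lengths.
The rule is the 12th of each month.
Next: May 2029 → May 12, 2029.
June 2029: June 12, 2029.
Next: July 2029 → July 12, 2029.

May 12, 2029; June 12, 2029; July 12, 2029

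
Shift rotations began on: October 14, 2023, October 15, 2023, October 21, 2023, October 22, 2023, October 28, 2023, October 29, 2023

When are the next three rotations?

Gaps: 1, 6, 1, 6, 1 days — not constant, but cyclic with period 2.
The events fall on every Saturday and Sunday.
The following Saturday is November 4, 2023.
The following Sunday is November 5, 2023.
The following Saturday is November 11, 2023.

November 4, 2023; November 5, 2023; November 11, 2023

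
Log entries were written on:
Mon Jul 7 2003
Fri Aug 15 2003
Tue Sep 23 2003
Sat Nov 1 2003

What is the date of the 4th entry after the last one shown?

Gaps between consecutive events: 39, 39, 39 days — a constant 39-day interval.
Sat Nov 1 2003 + 39 days = Wed Dec 10 2003.
Wed Dec 10 2003 + 39 days = Sun Jan 18 2004.
Sun Jan 18 2004 + 39 days = Thu Feb 26 2004.
Thu Feb 26 2004 + 39 days = Mon Apr 5 2004.

Mon Apr 5 2004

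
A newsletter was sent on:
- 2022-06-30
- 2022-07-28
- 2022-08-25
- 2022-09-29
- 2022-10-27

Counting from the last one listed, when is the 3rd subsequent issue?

2023-01-26

These are Thursdays with 28, 28, 35, 28-day gaps.
Each is the final Thursday of its month — 2022-06-30 is past the 28th, so '4th Thursday' doesn't fit.
November 2022 ends with Thursday 2022-11-24.
December 2022 ends with Thursday 2022-12-29.
Last Thursday of January 2023: 2023-01-26.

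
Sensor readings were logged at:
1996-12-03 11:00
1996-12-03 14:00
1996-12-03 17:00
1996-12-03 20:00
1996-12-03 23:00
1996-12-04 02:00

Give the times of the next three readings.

Spacing: 3, 3, 3, 3, 3 h — constant 3 h.
1996-12-04 02:00 + 3 h = 1996-12-04 05:00.
1996-12-04 05:00 + 3 h = 1996-12-04 08:00.
1996-12-04 08:00 + 3 h = 1996-12-04 11:00.

1996-12-04 05:00, 1996-12-04 08:00, 1996-12-04 11:00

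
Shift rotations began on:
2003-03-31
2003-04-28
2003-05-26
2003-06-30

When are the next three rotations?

2003-07-28, 2003-08-25, 2003-09-29

These are Mondays with 28, 28, 35-day gaps.
Each is the final Monday of its month — 2003-03-31 is past the 28th, so '4th Monday' doesn't fit.
July 2003 ends with Monday 2003-07-28.
August 2003 ends with Monday 2003-08-25.
September 2003 ends with Monday 2003-09-29.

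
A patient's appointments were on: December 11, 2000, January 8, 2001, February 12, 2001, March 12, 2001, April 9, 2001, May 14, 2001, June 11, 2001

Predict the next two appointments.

July 9, 2001; August 13, 2001

These are Mondays at 28- or 35-day spacing (28, 35, 28, 28, 35, 28).
The pattern: 2nd Monday of the month.
2nd Monday of July 2001: July 9, 2001.
2nd Monday of August 2001: August 13, 2001.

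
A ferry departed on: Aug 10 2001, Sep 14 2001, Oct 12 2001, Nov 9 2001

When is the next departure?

All dates are Fridays, 35, 28, 28 days apart.
Specifically, the 2nd Friday of each month.
December 2001 — 2nd Friday is Dec 14 2001.

Dec 14 2001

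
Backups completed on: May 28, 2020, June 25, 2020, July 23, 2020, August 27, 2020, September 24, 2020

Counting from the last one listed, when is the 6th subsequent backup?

All dates are Thursdays, 28, 28, 35, 28 days apart.
Specifically, the 4th Thursday of each month.
4th Thursday of October 2020: October 22, 2020.
November 2020 — 4th Thursday is November 26, 2020.
December 2020 — 4th Thursday is December 24, 2020.
4th Thursday of January 2021: January 28, 2021.
4th Thursday of February 2021: February 25, 2021.
4th Thursday of March 2021: March 25, 2021.

March 25, 2021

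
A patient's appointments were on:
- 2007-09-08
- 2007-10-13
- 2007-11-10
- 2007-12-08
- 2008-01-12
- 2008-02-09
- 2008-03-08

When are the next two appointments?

2008-04-12, 2008-05-10

All dates are Saturdays, 35, 28, 28, 35, 28, 28 days apart.
Specifically, the 2nd Saturday of each month.
April 2008 — 2nd Saturday is 2008-04-12.
2nd Saturday of May 2008: 2008-05-10.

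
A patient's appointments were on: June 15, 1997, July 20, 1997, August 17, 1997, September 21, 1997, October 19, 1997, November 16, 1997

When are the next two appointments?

Gaps: 35, 28, 35, 28, 28 days — a mix of 28 and 35. Every date is a Sunday.
Each is the 3rd Sunday of its month.
December 1997 — 3rd Sunday is December 21, 1997.
January 1998 — 3rd Sunday is January 18, 1998.

December 21, 1997; January 18, 1998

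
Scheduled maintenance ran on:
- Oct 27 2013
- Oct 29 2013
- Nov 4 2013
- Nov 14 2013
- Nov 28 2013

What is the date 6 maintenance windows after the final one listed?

May 15 2014

The spacing grows by 4 each time: 2, 6, 10, 14 days.
Next gap: 18 days. Nov 28 2013 + 18 days = Dec 16 2013.
Next gap: 22 days. Dec 16 2013 + 22 days = Jan 7 2014.
Next gap: 26 days. Jan 7 2014 + 26 days = Feb 2 2014.
Next gap: 30 days. Feb 2 2014 + 30 days = Mar 4 2014.
Next gap: 34 days. Mar 4 2014 + 34 days = Apr 7 2014.
Next gap: 38 days. Apr 7 2014 + 38 days = May 15 2014.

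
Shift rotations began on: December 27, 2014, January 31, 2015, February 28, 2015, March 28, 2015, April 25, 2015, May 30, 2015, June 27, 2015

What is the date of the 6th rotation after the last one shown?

Every date is a Saturday; gaps 35, 28, 28, 28, 35, 28 days.
Each is the last Saturday of its month (at least one falls on the 29th or later, ruling out '4th Saturday').
Last Saturday of July 2015: July 25, 2015.
August 2015 ends with Saturday August 29, 2015.
Last Saturday of September 2015: September 26, 2015.
Last Saturday of October 2015: October 31, 2015.
November 2015 ends with Saturday November 28, 2015.
December 2015 ends with Saturday December 26, 2015.

December 26, 2015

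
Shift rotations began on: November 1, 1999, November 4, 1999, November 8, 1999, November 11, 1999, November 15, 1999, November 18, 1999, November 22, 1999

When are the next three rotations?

Every event lands on a Monday or Thursday (gaps cycle 3, 4, 3, 4, 3, 4).
So the schedule is: every Monday and Thursday.
Next Thursday: November 25, 1999.
The following Monday is November 29, 1999.
Next Thursday: December 2, 1999.

November 25, 1999; November 29, 1999; December 2, 1999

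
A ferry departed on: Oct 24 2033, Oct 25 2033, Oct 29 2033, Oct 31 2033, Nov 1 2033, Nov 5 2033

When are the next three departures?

Nov 7 2033, Nov 8 2033, Nov 12 2033

Every event lands on a Monday or Tuesday or Saturday (gaps cycle 1, 4, 2, 1, 4).
So the schedule is: every Monday, Tuesday and Saturday.
The following Monday is Nov 7 2033.
Next Tuesday: Nov 8 2033.
Next Saturday: Nov 12 2033.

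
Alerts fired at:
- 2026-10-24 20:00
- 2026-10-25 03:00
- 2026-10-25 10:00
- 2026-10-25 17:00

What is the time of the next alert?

2026-10-26 00:00

Gaps: 7, 7, 7 hours — each event is 7 hours after the previous one.
2026-10-25 17:00 + 7 h = 2026-10-26 00:00.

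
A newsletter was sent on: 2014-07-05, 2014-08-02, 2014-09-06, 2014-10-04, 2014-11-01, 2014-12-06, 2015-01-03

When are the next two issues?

2015-02-07, 2015-03-07

All dates are Saturdays, 28, 35, 28, 28, 35, 28 days apart.
Specifically, the 1st Saturday of each month.
1st Saturday of February 2015: 2015-02-07.
1st Saturday of March 2015: 2015-03-07.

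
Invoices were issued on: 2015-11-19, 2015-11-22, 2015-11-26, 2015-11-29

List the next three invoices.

Every event lands on a Thursday or Sunday (gaps cycle 3, 4, 3).
So the schedule is: every Thursday and Sunday.
The following Thursday is 2015-12-03.
The following Sunday is 2015-12-06.
Next Thursday: 2015-12-10.

2015-12-03, 2015-12-06, 2015-12-10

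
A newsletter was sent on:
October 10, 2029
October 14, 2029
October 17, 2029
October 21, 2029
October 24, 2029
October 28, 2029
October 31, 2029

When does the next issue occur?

The gap pattern 4, 3, 4, 3, 4, 3 repeats every 2 events.
These are the Wednesdays and Sundays of each week.
Next Sunday: November 4, 2029.

November 4, 2029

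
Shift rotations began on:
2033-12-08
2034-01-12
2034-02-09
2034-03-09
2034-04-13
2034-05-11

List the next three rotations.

These are Thursdays at 28- or 35-day spacing (35, 28, 28, 35, 28).
The pattern: 2nd Thursday of the month.
June 2034 — 2nd Thursday is 2034-06-08.
July 2034 — 2nd Thursday is 2034-07-13.
August 2034 — 2nd Thursday is 2034-08-10.

2034-06-08, 2034-07-13, 2034-08-10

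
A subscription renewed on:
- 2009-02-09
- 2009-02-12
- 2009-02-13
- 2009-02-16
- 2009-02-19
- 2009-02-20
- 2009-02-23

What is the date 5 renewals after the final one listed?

2009-03-06

Every event lands on a Monday or Thursday or Friday (gaps cycle 3, 1, 3, 3, 1, 3).
So the schedule is: every Monday, Thursday and Friday.
The following Thursday is 2009-02-26.
The following Friday is 2009-02-27.
Next Monday: 2009-03-02.
The following Thursday is 2009-03-05.
Next Friday: 2009-03-06.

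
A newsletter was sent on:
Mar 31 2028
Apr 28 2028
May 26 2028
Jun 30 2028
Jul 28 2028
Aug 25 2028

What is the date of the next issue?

Sep 29 2028

These are Fridays with 28, 28, 35, 28, 28-day gaps.
Each is the final Friday of its month — Mar 31 2028 is past the 28th, so '4th Friday' doesn't fit.
September 2028 ends with Friday Sep 29 2028.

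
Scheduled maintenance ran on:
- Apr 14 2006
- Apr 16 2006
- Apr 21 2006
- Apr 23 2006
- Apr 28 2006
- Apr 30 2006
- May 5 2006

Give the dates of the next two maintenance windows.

May 7 2006, May 12 2006

The gap pattern 2, 5, 2, 5, 2, 5 repeats every 2 events.
These are the Fridays and Sundays of each week.
Next Sunday: May 7 2006.
Next Friday: May 12 2006.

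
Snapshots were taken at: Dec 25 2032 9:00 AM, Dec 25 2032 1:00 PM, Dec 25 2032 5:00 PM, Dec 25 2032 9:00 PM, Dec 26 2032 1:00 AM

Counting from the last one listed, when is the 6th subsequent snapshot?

Dec 27 2032 1:00 AM

Spacing: 4, 4, 4, 4 h — constant 4 h.
Dec 26 2032 1:00 AM + 4 h = Dec 26 2032 5:00 AM.
Dec 26 2032 5:00 AM + 4 h = Dec 26 2032 9:00 AM.
Dec 26 2032 9:00 AM + 4 h = Dec 26 2032 1:00 PM.
Dec 26 2032 1:00 PM + 4 h = Dec 26 2032 5:00 PM.
Dec 26 2032 5:00 PM + 4 h = Dec 26 2032 9:00 PM.
Dec 26 2032 9:00 PM + 4 h = Dec 27 2032 1:00 AM.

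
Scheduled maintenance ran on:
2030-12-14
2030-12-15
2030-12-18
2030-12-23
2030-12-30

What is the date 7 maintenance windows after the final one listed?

2031-04-14

The spacing grows by 2 each time: 1, 3, 5, 7 days.
Next gap: 9 days. 2030-12-30 + 9 days = 2031-01-08.
Next gap: 11 days. 2031-01-08 + 11 days = 2031-01-19.
Next gap: 13 days. 2031-01-19 + 13 days = 2031-02-01.
Next gap: 15 days. 2031-02-01 + 15 days = 2031-02-16.
Next gap: 17 days. 2031-02-16 + 17 days = 2031-03-05.
Next gap: 19 days. 2031-03-05 + 19 days = 2031-03-24.
Next gap: 21 days. 2031-03-24 + 21 days = 2031-04-14.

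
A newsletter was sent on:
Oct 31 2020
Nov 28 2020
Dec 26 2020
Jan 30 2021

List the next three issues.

Feb 27 2021, Mar 27 2021, Apr 24 2021

Every date is a Saturday; gaps 28, 28, 35 days.
Each is the last Saturday of its month (at least one falls on the 29th or later, ruling out '4th Saturday').
February 2021 ends with Saturday Feb 27 2021.
Last Saturday of March 2021: Mar 27 2021.
Last Saturday of April 2021: Apr 24 2021.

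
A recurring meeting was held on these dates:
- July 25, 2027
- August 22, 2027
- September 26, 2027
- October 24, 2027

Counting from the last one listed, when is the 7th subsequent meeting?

May 28, 2028

These are Sundays at 28- or 35-day spacing (28, 35, 28).
The pattern: 4th Sunday of the month.
4th Sunday of November 2027: November 28, 2027.
December 2027 — 4th Sunday is December 26, 2027.
4th Sunday of January 2028: January 23, 2028.
4th Sunday of February 2028: February 27, 2028.
March 2028 — 4th Sunday is March 26, 2028.
4th Sunday of April 2028: April 23, 2028.
May 2028 — 4th Sunday is May 28, 2028.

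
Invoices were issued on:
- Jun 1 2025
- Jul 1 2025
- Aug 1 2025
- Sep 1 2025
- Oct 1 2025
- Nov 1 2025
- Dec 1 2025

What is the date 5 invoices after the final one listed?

Gaps: 30, 31, 31, 30, 31, 30 days — not constant. Every event is on the 1st of the month.
Pattern: the 1st of each month.
Next: January 2026 → Jan 1 2026.
Next: February 2026 → Feb 1 2026.
March 2026: Mar 1 2026.
Next: April 2026 → Apr 1 2026.
May 2026: May 1 2026.

May 1 2026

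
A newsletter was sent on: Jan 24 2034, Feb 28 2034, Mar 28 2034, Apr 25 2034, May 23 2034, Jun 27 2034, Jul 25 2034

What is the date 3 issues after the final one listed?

Oct 24 2034

These are Tuesdays at 28- or 35-day spacing (35, 28, 28, 28, 35, 28).
The pattern: 4th Tuesday of the month.
4th Tuesday of August 2034: Aug 22 2034.
September 2034 — 4th Tuesday is Sep 26 2034.
4th Tuesday of October 2034: Oct 24 2034.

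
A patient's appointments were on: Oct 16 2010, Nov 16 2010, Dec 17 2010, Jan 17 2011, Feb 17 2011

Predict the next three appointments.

Mar 20 2011, Apr 20 2011, May 21 2011

The spacing is 31, 31, 31, 31 days — always 31 days.
Feb 17 2011 + 31 days = Mar 20 2011.
Mar 20 2011 + 31 days = Apr 20 2011.
Apr 20 2011 + 31 days = May 21 2011.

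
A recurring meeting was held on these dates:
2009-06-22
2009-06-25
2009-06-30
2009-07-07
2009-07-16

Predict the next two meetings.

Intervals are 3, 5, 7, 9 days — an arithmetic progression with common difference 2.
Next gap: 11 days. 2009-07-16 + 11 days = 2009-07-27.
Next gap: 13 days. 2009-07-27 + 13 days = 2009-08-09.

2009-07-27, 2009-08-09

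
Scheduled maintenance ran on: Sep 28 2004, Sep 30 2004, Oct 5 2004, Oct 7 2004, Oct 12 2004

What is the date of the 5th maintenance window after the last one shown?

The gap pattern 2, 5, 2, 5 repeats every 2 events.
These are the Tuesdays and Thursdays of each week.
The following Thursday is Oct 14 2004.
The following Tuesday is Oct 19 2004.
Next Thursday: Oct 21 2004.
The following Tuesday is Oct 26 2004.
Next Thursday: Oct 28 2004.

Oct 28 2004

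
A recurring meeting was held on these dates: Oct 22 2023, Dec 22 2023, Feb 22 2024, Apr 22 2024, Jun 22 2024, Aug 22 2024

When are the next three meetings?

Oct 22 2024, Dec 22 2024, Feb 22 2025

Gaps: 61, 62, 60, 61, 61 days — not constant. Every event is on the 22nd of the month.
Pattern: the 22nd of every 2 months.
Next: October 2024 → Oct 22 2024.
Next: December 2024 → Dec 22 2024.
Next: February 2025 → Feb 22 2025.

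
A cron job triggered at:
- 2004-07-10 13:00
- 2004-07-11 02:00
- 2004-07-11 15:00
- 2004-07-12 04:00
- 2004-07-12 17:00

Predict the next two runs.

The interval is a steady 13 hours (13, 13, 13, 13).
2004-07-12 17:00 + 13 h = 2004-07-13 06:00.
2004-07-13 06:00 + 13 h = 2004-07-13 19:00.

2004-07-13 06:00, 2004-07-13 19:00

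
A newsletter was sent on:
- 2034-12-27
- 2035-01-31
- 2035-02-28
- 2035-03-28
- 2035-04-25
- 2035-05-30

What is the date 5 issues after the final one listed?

These are Wednesdays with 35, 28, 28, 28, 35-day gaps.
Each is the final Wednesday of its month — 2035-01-31 is past the 28th, so '4th Wednesday' doesn't fit.
June 2035 ends with Wednesday 2035-06-27.
Last Wednesday of July 2035: 2035-07-25.
Last Wednesday of August 2035: 2035-08-29.
Last Wednesday of September 2035: 2035-09-26.
Last Wednesday of October 2035: 2035-10-31.

2035-10-31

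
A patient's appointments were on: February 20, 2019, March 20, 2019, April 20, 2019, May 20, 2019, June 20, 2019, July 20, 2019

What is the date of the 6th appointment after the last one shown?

Each date is the 20th; the gaps (28, 31, 30, 31, 30) track the month lengths.
The rule is the 20th of each month.
August 2019: August 20, 2019.
Next: September 2019 → September 20, 2019.
Next: October 2019 → October 20, 2019.
November 2019: November 20, 2019.
Next: December 2019 → December 20, 2019.
January 2020: January 20, 2020.

January 20, 2020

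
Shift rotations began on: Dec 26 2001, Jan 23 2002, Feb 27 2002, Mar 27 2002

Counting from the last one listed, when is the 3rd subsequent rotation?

These are Wednesdays at 28- or 35-day spacing (28, 35, 28).
The pattern: 4th Wednesday of the month.
April 2002 — 4th Wednesday is Apr 24 2002.
May 2002 — 4th Wednesday is May 22 2002.
June 2002 — 4th Wednesday is Jun 26 2002.

Jun 26 2002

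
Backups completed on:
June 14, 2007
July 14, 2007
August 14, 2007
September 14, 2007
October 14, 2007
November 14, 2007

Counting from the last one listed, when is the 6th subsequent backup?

May 14, 2008

Gaps: 30, 31, 31, 30, 31 days — not constant. Every event is on the 14th of the month.
Pattern: the 14th of each month.
December 2007: December 14, 2007.
Next: January 2008 → January 14, 2008.
February 2008: February 14, 2008.
Next: March 2008 → March 14, 2008.
April 2008: April 14, 2008.
Next: May 2008 → May 14, 2008.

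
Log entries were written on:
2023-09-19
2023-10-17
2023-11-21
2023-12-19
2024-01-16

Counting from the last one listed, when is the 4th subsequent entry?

2024-05-21

Gaps: 28, 35, 28, 28 days — a mix of 28 and 35. Every date is a Tuesday.
Each is the 3rd Tuesday of its month.
3rd Tuesday of February 2024: 2024-02-20.
3rd Tuesday of March 2024: 2024-03-19.
April 2024 — 3rd Tuesday is 2024-04-16.
3rd Tuesday of May 2024: 2024-05-21.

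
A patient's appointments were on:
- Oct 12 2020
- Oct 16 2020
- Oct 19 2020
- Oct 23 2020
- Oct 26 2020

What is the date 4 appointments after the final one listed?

The gap pattern 4, 3, 4, 3 repeats every 2 events.
These are the Mondays and Fridays of each week.
Next Friday: Oct 30 2020.
Next Monday: Nov 2 2020.
The following Friday is Nov 6 2020.
Next Monday: Nov 9 2020.

Nov 9 2020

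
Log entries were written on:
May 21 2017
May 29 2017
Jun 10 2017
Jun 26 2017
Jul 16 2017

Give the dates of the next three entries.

The spacing grows by 4 each time: 8, 12, 16, 20 days.
Next gap: 24 days. Jul 16 2017 + 24 days = Aug 9 2017.
Next gap: 28 days. Aug 9 2017 + 28 days = Sep 6 2017.
Next gap: 32 days. Sep 6 2017 + 32 days = Oct 8 2017.

Aug 9 2017, Sep 6 2017, Oct 8 2017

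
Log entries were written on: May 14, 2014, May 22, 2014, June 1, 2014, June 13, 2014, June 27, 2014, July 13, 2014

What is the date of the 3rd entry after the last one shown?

September 11, 2014

Intervals are 8, 10, 12, 14, 16 days — an arithmetic progression with common difference 2.
Next gap: 18 days. July 13, 2014 + 18 days = July 31, 2014.
Next gap: 20 days. July 31, 2014 + 20 days = August 20, 2014.
Next gap: 22 days. August 20, 2014 + 22 days = September 11, 2014.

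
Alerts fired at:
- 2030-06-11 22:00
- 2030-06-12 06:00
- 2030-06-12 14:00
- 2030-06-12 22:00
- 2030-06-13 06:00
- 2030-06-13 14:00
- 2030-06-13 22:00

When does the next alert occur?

Spacing: 8, 8, 8, 8, 8, 8 h — constant 8 h.
2030-06-13 22:00 + 8 h = 2030-06-14 06:00.

2030-06-14 06:00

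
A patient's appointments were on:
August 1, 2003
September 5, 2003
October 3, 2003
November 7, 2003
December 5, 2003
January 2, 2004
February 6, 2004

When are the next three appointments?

These are Fridays at 28- or 35-day spacing (35, 28, 35, 28, 28, 35).
The pattern: 1st Friday of the month.
March 2004 — 1st Friday is March 5, 2004.
1st Friday of April 2004: April 2, 2004.
May 2004 — 1st Friday is May 7, 2004.

March 5, 2004; April 2, 2004; May 7, 2004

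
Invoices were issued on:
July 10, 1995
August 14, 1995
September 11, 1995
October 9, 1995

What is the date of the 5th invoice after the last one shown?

March 11, 1996

All dates are Mondays, 35, 28, 28 days apart.
Specifically, the 2nd Monday of each month.
November 1995 — 2nd Monday is November 13, 1995.
2nd Monday of December 1995: December 11, 1995.
January 1996 — 2nd Monday is January 8, 1996.
February 1996 — 2nd Monday is February 12, 1996.
March 1996 — 2nd Monday is March 11, 1996.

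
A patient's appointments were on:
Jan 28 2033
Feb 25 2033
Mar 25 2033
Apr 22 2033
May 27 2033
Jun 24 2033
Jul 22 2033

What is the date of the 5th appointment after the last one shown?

These are Fridays at 28- or 35-day spacing (28, 28, 28, 35, 28, 28).
The pattern: 4th Friday of the month.
4th Friday of August 2033: Aug 26 2033.
4th Friday of September 2033: Sep 23 2033.
October 2033 — 4th Friday is Oct 28 2033.
November 2033 — 4th Friday is Nov 25 2033.
December 2033 — 4th Friday is Dec 23 2033.

Dec 23 2033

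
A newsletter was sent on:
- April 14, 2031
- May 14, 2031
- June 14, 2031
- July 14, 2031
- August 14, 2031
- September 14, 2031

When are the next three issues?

October 14, 2031; November 14, 2031; December 14, 2031

The day-of-month is always 14 (30, 31, 30, 31, 31 days between events).
So this recurs on the 14th of each month.
Next: October 2031 → October 14, 2031.
November 2031: November 14, 2031.
Next: December 2031 → December 14, 2031.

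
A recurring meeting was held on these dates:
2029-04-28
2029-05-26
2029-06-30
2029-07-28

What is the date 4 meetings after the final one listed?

2029-11-24

All Saturdays; the gaps (28, 35, 28) vary with month length.
This is the last Saturday of each month.
Last Saturday of August 2029: 2029-08-25.
September 2029 ends with Saturday 2029-09-29.
Last Saturday of October 2029: 2029-10-27.
November 2029 ends with Saturday 2029-11-24.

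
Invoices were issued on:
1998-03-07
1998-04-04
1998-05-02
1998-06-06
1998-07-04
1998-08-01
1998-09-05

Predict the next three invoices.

Gaps: 28, 28, 35, 28, 28, 35 days — a mix of 28 and 35. Every date is a Saturday.
Each is the 1st Saturday of its month.
1st Saturday of October 1998: 1998-10-03.
November 1998 — 1st Saturday is 1998-11-07.
December 1998 — 1st Saturday is 1998-12-05.

1998-10-03, 1998-11-07, 1998-12-05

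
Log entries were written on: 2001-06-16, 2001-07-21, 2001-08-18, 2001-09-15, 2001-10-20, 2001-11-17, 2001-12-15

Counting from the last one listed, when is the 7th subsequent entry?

All dates are Saturdays, 35, 28, 28, 35, 28, 28 days apart.
Specifically, the 3rd Saturday of each month.
3rd Saturday of January 2002: 2002-01-19.
February 2002 — 3rd Saturday is 2002-02-16.
3rd Saturday of March 2002: 2002-03-16.
3rd Saturday of April 2002: 2002-04-20.
3rd Saturday of May 2002: 2002-05-18.
June 2002 — 3rd Saturday is 2002-06-15.
July 2002 — 3rd Saturday is 2002-07-20.

2002-07-20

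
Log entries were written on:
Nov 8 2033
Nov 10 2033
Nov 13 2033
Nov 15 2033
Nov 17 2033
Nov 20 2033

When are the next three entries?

Nov 22 2033, Nov 24 2033, Nov 27 2033

The gap pattern 2, 3, 2, 2, 3 repeats every 3 events.
These are the Tuesdays, Thursdays and Sundays of each week.
The following Tuesday is Nov 22 2033.
The following Thursday is Nov 24 2033.
Next Sunday: Nov 27 2033.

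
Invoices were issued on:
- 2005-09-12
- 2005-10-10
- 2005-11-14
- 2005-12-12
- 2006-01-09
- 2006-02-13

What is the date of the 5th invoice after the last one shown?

2006-07-10

All dates are Mondays, 28, 35, 28, 28, 35 days apart.
Specifically, the 2nd Monday of each month.
2nd Monday of March 2006: 2006-03-13.
2nd Monday of April 2006: 2006-04-10.
May 2006 — 2nd Monday is 2006-05-08.
June 2006 — 2nd Monday is 2006-06-12.
2nd Monday of July 2006: 2006-07-10.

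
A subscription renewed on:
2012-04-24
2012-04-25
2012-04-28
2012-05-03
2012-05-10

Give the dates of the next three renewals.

2012-05-19, 2012-05-30, 2012-06-12

Intervals are 1, 3, 5, 7 days — an arithmetic progression with common difference 2.
Next gap: 9 days. 2012-05-10 + 9 days = 2012-05-19.
Next gap: 11 days. 2012-05-19 + 11 days = 2012-05-30.
Next gap: 13 days. 2012-05-30 + 13 days = 2012-06-12.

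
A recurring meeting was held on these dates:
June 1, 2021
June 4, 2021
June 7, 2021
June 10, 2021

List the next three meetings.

Every event comes 3 days after the last (3, 3, 3).
June 10, 2021 + 3 days = June 13, 2021.
June 13, 2021 + 3 days = June 16, 2021.
June 16, 2021 + 3 days = June 19, 2021.

June 13, 2021; June 16, 2021; June 19, 2021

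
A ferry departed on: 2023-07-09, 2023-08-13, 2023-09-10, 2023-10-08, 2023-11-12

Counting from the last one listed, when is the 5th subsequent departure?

Gaps: 35, 28, 28, 35 days — a mix of 28 and 35. Every date is a Sunday.
Each is the 2nd Sunday of its month.
2nd Sunday of December 2023: 2023-12-10.
2nd Sunday of January 2024: 2024-01-14.
February 2024 — 2nd Sunday is 2024-02-11.
2nd Sunday of March 2024: 2024-03-10.
April 2024 — 2nd Sunday is 2024-04-14.

2024-04-14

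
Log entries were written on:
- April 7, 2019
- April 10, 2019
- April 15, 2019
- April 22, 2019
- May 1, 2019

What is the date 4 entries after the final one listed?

June 26, 2019

Gaps: 3, 5, 7, 9 days — each gap is 2 larger than the previous one.
Next gap: 11 days. May 1, 2019 + 11 days = May 12, 2019.
Next gap: 13 days. May 12, 2019 + 13 days = May 25, 2019.
Next gap: 15 days. May 25, 2019 + 15 days = June 9, 2019.
Next gap: 17 days. June 9, 2019 + 17 days = June 26, 2019.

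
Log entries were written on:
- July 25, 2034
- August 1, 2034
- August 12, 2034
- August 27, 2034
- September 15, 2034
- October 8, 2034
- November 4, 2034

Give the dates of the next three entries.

The spacing grows by 4 each time: 7, 11, 15, 19, 23, 27 days.
Next gap: 31 days. November 4, 2034 + 31 days = December 5, 2034.
Next gap: 35 days. December 5, 2034 + 35 days = January 9, 2035.
Next gap: 39 days. January 9, 2035 + 39 days = February 17, 2035.

December 5, 2034; January 9, 2035; February 17, 2035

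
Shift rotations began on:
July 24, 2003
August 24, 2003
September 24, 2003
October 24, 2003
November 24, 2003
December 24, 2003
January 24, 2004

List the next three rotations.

February 24, 2004; March 24, 2004; April 24, 2004

Gaps: 31, 31, 30, 31, 30, 31 days — not constant. Every event is on the 24th of the month.
Pattern: the 24th of each month.
February 2004: February 24, 2004.
Next: March 2004 → March 24, 2004.
Next: April 2004 → April 24, 2004.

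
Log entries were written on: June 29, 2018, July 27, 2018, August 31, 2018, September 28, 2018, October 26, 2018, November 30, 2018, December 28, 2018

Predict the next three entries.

January 25, 2019; February 22, 2019; March 29, 2019

Every date is a Friday; gaps 28, 35, 28, 28, 35, 28 days.
Each is the last Friday of its month (at least one falls on the 29th or later, ruling out '4th Friday').
Last Friday of January 2019: January 25, 2019.
Last Friday of February 2019: February 22, 2019.
March 2019 ends with Friday March 29, 2019.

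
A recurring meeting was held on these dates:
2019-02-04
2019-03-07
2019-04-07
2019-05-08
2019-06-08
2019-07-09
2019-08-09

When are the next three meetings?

2019-09-09, 2019-10-10, 2019-11-10

The spacing is 31, 31, 31, 31, 31, 31 days — always 31 days.
2019-08-09 + 31 days = 2019-09-09.
2019-09-09 + 31 days = 2019-10-10.
2019-10-10 + 31 days = 2019-11-10.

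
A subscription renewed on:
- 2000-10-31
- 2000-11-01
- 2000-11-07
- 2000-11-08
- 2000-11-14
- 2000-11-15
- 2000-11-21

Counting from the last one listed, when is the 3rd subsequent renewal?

Gaps: 1, 6, 1, 6, 1, 6 days — not constant, but cyclic with period 2.
The events fall on every Tuesday and Wednesday.
Next Wednesday: 2000-11-22.
Next Tuesday: 2000-11-28.
Next Wednesday: 2000-11-29.

2000-11-29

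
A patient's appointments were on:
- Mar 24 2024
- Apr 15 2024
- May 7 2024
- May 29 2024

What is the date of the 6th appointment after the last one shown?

Gaps between consecutive events: 22, 22, 22 days — a constant 22-day interval.
May 29 2024 + 22 days = Jun 20 2024.
Jun 20 2024 + 22 days = Jul 12 2024.
Jul 12 2024 + 22 days = Aug 3 2024.
Aug 3 2024 + 22 days = Aug 25 2024.
Aug 25 2024 + 22 days = Sep 16 2024.
Sep 16 2024 + 22 days = Oct 8 2024.

Oct 8 2024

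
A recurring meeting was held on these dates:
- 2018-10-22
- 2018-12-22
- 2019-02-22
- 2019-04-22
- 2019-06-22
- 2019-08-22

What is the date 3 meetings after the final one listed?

The day-of-month is always 22 (61, 62, 59, 61, 61 days between events).
So this recurs on the 22nd of every 2 months.
October 2019: 2019-10-22.
December 2019: 2019-12-22.
Next: February 2020 → 2020-02-22.

2020-02-22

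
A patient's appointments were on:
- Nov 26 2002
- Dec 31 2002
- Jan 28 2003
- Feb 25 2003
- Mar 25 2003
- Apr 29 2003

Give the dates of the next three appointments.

These are Tuesdays with 35, 28, 28, 28, 35-day gaps.
Each is the final Tuesday of its month — Dec 31 2002 is past the 28th, so '4th Tuesday' doesn't fit.
May 2003 ends with Tuesday May 27 2003.
Last Tuesday of June 2003: Jun 24 2003.
July 2003 ends with Tuesday Jul 29 2003.

May 27 2003, Jun 24 2003, Jul 29 2003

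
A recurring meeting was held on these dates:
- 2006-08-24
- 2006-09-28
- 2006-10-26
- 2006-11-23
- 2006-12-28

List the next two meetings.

These are Thursdays at 28- or 35-day spacing (35, 28, 28, 35).
The pattern: 4th Thursday of the month.
January 2007 — 4th Thursday is 2007-01-25.
4th Thursday of February 2007: 2007-02-22.

2007-01-25, 2007-02-22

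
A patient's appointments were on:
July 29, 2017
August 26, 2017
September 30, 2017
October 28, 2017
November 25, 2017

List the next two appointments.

December 30, 2017; January 27, 2018

All Saturdays; the gaps (28, 35, 28, 28) vary with month length.
This is the last Saturday of each month.
Last Saturday of December 2017: December 30, 2017.
Last Saturday of January 2018: January 27, 2018.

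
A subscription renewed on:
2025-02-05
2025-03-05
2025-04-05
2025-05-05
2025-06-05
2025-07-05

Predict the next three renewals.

The day-of-month is always 5 (28, 31, 30, 31, 30 days between events).
So this recurs on the 5th of each month.
Next: August 2025 → 2025-08-05.
Next: September 2025 → 2025-09-05.
Next: October 2025 → 2025-10-05.

2025-08-05, 2025-09-05, 2025-10-05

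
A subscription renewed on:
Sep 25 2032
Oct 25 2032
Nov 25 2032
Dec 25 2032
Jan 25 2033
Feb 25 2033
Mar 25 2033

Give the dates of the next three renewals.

Apr 25 2033, May 25 2033, Jun 25 2033

Gaps: 30, 31, 30, 31, 31, 28 days — not constant. Every event is on the 25th of the month.
Pattern: the 25th of each month.
April 2033: Apr 25 2033.
May 2033: May 25 2033.
June 2033: Jun 25 2033.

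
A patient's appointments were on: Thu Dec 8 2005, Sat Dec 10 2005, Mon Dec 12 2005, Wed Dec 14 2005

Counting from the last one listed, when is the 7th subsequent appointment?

Every event comes 2 days after the last (2, 2, 2).
Wed Dec 14 2005 + 2 days = Fri Dec 16 2005.
Fri Dec 16 2005 + 2 days = Sun Dec 18 2005.
Sun Dec 18 2005 + 2 days = Tue Dec 20 2005.
Tue Dec 20 2005 + 2 days = Thu Dec 22 2005.
Thu Dec 22 2005 + 2 days = Sat Dec 24 2005.
Sat Dec 24 2005 + 2 days = Mon Dec 26 2005.
Mon Dec 26 2005 + 2 days = Wed Dec 28 2005.

Wed Dec 28 2005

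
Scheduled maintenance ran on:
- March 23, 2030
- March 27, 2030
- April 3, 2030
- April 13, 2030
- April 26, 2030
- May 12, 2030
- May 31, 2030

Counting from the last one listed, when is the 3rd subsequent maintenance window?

The spacing grows by 3 each time: 4, 7, 10, 13, 16, 19 days.
Next gap: 22 days. May 31, 2030 + 22 days = June 22, 2030.
Next gap: 25 days. June 22, 2030 + 25 days = July 17, 2030.
Next gap: 28 days. July 17, 2030 + 28 days = August 14, 2030.

August 14, 2030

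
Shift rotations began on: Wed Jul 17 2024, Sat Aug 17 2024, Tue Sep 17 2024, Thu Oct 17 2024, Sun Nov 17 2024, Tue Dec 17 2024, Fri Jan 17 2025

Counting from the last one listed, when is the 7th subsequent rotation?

Sun Aug 17 2025

Each date is the 17th; the gaps (31, 31, 30, 31, 30, 31) track the month lengths.
The rule is the 17th of each month.
Next: February 2025 → Mon Feb 17 2025.
Next: March 2025 → Mon Mar 17 2025.
April 2025: Thu Apr 17 2025.
May 2025: Sat May 17 2025.
June 2025: Tue Jun 17 2025.
July 2025: Thu Jul 17 2025.
Next: August 2025 → Sun Aug 17 2025.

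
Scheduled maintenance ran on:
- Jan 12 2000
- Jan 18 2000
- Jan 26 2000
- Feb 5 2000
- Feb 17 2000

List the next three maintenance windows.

Mar 2 2000, Mar 18 2000, Apr 5 2000

The spacing grows by 2 each time: 6, 8, 10, 12 days.
Next gap: 14 days. Feb 17 2000 + 14 days = Mar 2 2000.
Next gap: 16 days. Mar 2 2000 + 16 days = Mar 18 2000.
Next gap: 18 days. Mar 18 2000 + 18 days = Apr 5 2000.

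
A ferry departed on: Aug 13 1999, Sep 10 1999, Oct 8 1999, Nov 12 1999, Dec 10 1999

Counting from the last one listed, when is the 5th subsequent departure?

May 12 2000

These are Fridays at 28- or 35-day spacing (28, 28, 35, 28).
The pattern: 2nd Friday of the month.
January 2000 — 2nd Friday is Jan 14 2000.
February 2000 — 2nd Friday is Feb 11 2000.
2nd Friday of March 2000: Mar 10 2000.
2nd Friday of April 2000: Apr 14 2000.
May 2000 — 2nd Friday is May 12 2000.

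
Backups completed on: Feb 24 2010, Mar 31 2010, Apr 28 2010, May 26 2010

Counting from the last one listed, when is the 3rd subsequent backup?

Every date is a Wednesday; gaps 35, 28, 28 days.
Each is the last Wednesday of its month (at least one falls on the 29th or later, ruling out '4th Wednesday').
Last Wednesday of June 2010: Jun 30 2010.
Last Wednesday of July 2010: Jul 28 2010.
Last Wednesday of August 2010: Aug 25 2010.

Aug 25 2010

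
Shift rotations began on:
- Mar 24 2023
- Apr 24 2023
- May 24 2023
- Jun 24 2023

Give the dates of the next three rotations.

Jul 24 2023, Aug 24 2023, Sep 24 2023

Gaps: 31, 30, 31 days — not constant. Every event is on the 24th of the month.
Pattern: the 24th of each month.
Next: July 2023 → Jul 24 2023.
August 2023: Aug 24 2023.
September 2023: Sep 24 2023.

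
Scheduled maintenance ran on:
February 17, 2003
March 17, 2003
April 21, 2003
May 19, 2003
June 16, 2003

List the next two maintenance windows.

July 21, 2003; August 18, 2003

These are Mondays at 28- or 35-day spacing (28, 35, 28, 28).
The pattern: 3rd Monday of the month.
July 2003 — 3rd Monday is July 21, 2003.
August 2003 — 3rd Monday is August 18, 2003.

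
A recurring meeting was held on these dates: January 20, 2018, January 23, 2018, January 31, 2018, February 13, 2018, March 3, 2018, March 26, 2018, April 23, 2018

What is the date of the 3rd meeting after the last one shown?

August 15, 2018

The spacing grows by 5 each time: 3, 8, 13, 18, 23, 28 days.
Next gap: 33 days. April 23, 2018 + 33 days = May 26, 2018.
Next gap: 38 days. May 26, 2018 + 38 days = July 3, 2018.
Next gap: 43 days. July 3, 2018 + 43 days = August 15, 2018.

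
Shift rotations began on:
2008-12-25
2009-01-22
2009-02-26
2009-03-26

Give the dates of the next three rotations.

2009-04-23, 2009-05-28, 2009-06-25

These are Thursdays at 28- or 35-day spacing (28, 35, 28).
The pattern: 4th Thursday of the month.
4th Thursday of April 2009: 2009-04-23.
May 2009 — 4th Thursday is 2009-05-28.
4th Thursday of June 2009: 2009-06-25.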